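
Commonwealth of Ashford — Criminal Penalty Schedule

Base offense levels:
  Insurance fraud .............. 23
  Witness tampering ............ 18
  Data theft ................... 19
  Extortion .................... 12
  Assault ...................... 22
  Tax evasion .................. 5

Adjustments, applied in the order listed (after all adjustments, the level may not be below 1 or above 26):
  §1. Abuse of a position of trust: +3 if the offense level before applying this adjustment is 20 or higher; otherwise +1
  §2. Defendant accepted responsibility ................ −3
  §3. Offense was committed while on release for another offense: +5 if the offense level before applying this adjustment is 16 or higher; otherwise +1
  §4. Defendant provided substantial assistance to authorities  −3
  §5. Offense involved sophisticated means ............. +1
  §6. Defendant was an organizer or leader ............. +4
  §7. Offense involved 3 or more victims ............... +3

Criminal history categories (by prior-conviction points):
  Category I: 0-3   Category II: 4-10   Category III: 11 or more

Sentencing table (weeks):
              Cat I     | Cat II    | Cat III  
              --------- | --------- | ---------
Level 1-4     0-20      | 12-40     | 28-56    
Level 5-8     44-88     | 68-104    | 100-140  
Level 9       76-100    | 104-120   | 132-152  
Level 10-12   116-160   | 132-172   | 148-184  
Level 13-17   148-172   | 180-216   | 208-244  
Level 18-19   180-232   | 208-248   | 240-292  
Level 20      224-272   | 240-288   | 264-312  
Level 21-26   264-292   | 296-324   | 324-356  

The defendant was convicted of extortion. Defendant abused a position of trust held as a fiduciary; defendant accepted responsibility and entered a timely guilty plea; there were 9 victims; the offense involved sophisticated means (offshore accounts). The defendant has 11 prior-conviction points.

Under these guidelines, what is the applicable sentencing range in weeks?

208-244 weeks

Base offense level for extortion: 12.
§1 applies (level before this adjustment is 12 < 20, so +1): 12 + 1 = 13.
§2 applies: 13 − 3 = 10.
§3 does not apply.
§5 applies: 10 + 1 = 11.
§7 applies: 11 + 3 = 14.
Final offense level: 14.
Criminal history: 11 prior points → Category III (11+).
Level 14 falls in the 13-17 band.
Grid: Level 13-17 × Category III = 208-244 weeks.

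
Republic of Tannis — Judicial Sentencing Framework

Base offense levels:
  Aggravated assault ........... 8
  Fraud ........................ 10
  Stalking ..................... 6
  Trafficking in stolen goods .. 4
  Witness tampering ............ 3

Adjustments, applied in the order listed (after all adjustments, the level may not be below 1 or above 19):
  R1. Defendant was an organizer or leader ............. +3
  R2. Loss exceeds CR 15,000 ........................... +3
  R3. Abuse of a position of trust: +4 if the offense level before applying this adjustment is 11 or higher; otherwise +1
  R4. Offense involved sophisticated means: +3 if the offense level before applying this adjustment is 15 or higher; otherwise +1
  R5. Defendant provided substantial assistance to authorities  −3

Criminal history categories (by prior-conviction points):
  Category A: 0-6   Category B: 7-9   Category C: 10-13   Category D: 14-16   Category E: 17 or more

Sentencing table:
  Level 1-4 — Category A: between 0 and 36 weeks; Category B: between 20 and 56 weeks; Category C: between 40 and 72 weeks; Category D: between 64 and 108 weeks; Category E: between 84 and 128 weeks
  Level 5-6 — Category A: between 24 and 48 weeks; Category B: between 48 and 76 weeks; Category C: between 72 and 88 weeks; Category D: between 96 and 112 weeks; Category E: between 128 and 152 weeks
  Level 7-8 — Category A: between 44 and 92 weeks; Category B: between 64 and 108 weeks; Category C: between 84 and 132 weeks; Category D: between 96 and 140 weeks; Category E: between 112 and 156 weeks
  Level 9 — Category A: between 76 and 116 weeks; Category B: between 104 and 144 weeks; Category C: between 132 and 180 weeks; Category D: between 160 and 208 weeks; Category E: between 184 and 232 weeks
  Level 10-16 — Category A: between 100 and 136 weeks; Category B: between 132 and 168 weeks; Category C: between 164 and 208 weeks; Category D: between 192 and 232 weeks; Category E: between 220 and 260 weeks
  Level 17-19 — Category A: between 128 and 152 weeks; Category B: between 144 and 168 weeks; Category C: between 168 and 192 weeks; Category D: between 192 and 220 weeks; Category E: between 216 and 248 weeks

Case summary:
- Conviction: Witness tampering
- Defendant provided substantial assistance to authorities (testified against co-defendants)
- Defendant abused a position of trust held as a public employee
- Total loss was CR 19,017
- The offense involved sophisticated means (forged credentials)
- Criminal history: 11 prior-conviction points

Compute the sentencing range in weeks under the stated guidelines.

72-88 weeks

Base offense level for witness tampering: 3.
R1 does not apply.
R2 applies: 3 + 3 = 6.
R3 applies (level before this adjustment is 6 < 11, so +1): 6 + 1 = 7.
R4 applies (level before this adjustment is 7 < 15, so +1): 7 + 1 = 8.
R5 applies: 8 − 3 = 5.
Final offense level: 5.
Criminal history: 11 prior points → Category C (10-13).
Level 5 falls in the 5-6 band.
Grid: Level 5-6 × Category C = 72-88 weeks.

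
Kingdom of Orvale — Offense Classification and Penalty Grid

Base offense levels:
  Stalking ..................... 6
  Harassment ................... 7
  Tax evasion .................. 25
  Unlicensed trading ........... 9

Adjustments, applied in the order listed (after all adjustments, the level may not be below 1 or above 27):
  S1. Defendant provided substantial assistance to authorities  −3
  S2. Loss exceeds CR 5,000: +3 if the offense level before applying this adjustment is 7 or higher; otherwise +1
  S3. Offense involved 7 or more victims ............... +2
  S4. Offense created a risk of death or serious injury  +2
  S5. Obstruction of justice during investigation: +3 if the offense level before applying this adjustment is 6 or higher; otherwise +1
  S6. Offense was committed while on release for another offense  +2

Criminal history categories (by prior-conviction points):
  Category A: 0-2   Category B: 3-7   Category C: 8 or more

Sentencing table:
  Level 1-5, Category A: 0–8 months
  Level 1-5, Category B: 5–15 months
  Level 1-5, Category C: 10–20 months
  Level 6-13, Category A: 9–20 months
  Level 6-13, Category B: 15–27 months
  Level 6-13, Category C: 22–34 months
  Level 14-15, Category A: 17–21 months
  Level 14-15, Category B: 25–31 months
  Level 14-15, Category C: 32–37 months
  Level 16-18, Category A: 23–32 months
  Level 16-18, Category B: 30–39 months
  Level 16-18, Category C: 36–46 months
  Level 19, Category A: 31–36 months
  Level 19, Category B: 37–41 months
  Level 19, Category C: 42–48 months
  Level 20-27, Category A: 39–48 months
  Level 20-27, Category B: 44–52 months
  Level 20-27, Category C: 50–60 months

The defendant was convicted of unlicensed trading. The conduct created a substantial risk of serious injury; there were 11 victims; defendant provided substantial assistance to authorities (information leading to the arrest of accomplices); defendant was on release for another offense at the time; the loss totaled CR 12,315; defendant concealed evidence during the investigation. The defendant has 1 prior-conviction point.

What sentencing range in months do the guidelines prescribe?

Base offense level for unlicensed trading: 9.
S1 applies: 9 − 3 = 6.
S2 applies (level before this adjustment is 6 < 7, so +1): 6 + 1 = 7.
S3 applies: 7 + 2 = 9.
S4 applies: 9 + 2 = 11.
S5 applies (level before this adjustment is 11 ≥ 6, so +3): 11 + 3 = 14.
S6 applies: 14 + 2 = 16.
Final offense level: 16.
Criminal history: 1 prior point → Category A (0-2).
Level 16 falls in the 16-18 band.
Grid: Level 16-18 × Category A = 23-32 months.

23-32 months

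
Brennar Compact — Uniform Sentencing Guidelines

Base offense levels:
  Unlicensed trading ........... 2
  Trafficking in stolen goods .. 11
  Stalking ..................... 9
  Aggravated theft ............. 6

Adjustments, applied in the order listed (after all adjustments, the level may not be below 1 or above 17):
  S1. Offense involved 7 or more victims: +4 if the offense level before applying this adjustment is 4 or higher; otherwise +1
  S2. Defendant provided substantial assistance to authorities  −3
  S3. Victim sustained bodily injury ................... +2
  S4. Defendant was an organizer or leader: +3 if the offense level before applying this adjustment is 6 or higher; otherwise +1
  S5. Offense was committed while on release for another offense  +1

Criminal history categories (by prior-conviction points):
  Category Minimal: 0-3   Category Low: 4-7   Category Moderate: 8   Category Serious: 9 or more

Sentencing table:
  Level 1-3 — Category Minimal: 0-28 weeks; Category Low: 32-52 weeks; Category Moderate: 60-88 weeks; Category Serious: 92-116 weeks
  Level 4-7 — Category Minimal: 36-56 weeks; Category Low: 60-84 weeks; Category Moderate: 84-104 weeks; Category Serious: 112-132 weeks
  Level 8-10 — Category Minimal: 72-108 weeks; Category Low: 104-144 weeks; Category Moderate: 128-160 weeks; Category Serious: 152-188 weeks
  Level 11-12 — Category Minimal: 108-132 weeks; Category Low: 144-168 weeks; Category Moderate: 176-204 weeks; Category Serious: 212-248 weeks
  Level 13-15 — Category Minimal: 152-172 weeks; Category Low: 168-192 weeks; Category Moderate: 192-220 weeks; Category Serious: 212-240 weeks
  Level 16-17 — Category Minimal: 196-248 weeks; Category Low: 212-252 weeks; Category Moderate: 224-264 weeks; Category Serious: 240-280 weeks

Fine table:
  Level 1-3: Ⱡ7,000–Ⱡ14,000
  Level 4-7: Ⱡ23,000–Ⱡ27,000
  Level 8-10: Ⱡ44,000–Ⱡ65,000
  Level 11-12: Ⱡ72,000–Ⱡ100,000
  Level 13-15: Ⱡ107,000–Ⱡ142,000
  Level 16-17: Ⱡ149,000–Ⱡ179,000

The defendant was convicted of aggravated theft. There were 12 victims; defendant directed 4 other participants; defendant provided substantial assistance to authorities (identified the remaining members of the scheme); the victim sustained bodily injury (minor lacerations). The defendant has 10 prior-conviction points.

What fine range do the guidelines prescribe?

Base offense level for aggravated theft: 6.
S1 applies (level before this adjustment is 6 ≥ 4, so +4): 6 + 4 = 10.
S2 applies: 10 − 3 = 7.
S3 applies: 7 + 2 = 9.
S4 applies (level before this adjustment is 9 ≥ 6, so +3): 9 + 3 = 12.
Final offense level: 12.
Level 12 falls in the 11-12 band.
Fine table: Level 11-12 → Ⱡ72,000–Ⱡ100,000.

Ⱡ72,000–Ⱡ100,000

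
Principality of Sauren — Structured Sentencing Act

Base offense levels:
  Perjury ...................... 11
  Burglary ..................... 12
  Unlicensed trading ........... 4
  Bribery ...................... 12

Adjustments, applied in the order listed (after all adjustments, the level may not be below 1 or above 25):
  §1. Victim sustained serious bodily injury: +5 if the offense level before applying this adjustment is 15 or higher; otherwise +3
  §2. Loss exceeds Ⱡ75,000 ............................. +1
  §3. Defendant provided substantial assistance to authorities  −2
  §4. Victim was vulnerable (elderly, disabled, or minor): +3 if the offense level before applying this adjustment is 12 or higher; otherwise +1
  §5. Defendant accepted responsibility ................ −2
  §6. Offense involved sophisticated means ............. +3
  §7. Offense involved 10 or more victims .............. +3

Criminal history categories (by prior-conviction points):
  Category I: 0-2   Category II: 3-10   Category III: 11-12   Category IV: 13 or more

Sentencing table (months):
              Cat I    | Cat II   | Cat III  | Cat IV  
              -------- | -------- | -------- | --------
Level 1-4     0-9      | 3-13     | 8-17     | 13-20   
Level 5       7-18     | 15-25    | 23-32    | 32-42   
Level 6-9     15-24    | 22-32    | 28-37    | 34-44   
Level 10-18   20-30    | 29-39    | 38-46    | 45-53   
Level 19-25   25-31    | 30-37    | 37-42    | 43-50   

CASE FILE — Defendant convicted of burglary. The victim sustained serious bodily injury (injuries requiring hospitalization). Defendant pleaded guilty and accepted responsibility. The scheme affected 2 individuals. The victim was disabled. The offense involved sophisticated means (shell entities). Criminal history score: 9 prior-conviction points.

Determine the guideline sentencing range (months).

30-37 months

Base offense level for burglary: 12.
§1 applies (level before this adjustment is 12 < 15, so +3): 12 + 3 = 15.
§4 applies (level before this adjustment is 15 ≥ 12, so +3): 15 + 3 = 18.
§5 applies: 18 − 2 = 16.
§6 applies: 16 + 3 = 19.
Final offense level: 19.
Criminal history: 9 prior points → Category II (3-10).
Level 19 falls in the 19-25 band.
Grid: Level 19-25 × Category II = 30-37 months.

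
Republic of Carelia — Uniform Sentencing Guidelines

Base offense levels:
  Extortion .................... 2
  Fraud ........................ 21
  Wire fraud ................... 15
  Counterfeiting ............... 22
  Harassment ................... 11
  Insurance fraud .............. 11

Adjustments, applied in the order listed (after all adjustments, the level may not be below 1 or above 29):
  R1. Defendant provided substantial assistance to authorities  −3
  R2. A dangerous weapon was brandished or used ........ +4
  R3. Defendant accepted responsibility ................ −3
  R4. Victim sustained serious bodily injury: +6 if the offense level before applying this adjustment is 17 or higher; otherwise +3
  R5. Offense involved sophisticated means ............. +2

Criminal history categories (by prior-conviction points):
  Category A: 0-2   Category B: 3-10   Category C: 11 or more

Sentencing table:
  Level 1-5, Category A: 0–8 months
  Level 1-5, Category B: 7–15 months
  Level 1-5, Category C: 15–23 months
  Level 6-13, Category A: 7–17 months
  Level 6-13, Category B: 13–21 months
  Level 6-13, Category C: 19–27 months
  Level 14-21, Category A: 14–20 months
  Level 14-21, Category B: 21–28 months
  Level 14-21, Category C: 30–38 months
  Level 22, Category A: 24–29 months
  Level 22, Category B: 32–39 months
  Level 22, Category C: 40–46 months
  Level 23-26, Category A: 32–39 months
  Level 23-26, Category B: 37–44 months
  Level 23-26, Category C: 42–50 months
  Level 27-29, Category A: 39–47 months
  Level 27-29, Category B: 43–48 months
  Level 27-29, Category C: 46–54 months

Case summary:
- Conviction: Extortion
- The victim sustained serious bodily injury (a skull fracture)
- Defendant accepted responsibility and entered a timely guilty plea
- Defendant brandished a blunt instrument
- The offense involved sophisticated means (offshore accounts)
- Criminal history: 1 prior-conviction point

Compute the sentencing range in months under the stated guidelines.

7-17 months

Base offense level for extortion: 2.
R2 applies: 2 + 4 = 6.
R3 applies: 6 − 3 = 3.
R4 applies (level before this adjustment is 3 < 17, so +3): 3 + 3 = 6.
R5 applies: 6 + 2 = 8.
Final offense level: 8.
Criminal history: 1 prior point → Category A (0-2).
Level 8 falls in the 6-13 band.
Grid: Level 6-13 × Category A = 7-17 months.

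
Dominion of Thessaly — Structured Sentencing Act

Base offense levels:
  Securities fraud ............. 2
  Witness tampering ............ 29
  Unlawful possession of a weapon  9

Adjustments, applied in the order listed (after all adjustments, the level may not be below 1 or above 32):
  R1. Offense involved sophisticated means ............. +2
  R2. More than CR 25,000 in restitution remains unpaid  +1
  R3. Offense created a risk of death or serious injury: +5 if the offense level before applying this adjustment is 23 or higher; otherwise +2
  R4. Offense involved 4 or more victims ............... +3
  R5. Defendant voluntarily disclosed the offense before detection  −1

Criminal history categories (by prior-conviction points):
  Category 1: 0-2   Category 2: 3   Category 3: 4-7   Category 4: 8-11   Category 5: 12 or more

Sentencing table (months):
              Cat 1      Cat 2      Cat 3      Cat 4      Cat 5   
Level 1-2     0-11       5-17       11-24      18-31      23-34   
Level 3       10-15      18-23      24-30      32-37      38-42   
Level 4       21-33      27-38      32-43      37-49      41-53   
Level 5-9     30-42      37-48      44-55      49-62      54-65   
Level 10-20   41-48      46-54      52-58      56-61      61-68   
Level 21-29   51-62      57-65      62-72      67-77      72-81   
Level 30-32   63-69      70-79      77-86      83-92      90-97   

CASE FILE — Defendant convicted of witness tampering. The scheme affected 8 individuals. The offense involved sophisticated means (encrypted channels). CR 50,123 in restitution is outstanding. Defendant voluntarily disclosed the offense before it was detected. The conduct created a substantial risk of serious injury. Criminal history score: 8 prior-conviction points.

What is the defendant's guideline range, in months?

Base offense level for witness tampering: 29.
R1 applies: 29 + 2 = 31.
R2 applies: 31 + 1 = 32.
R3 applies (level before this adjustment is 32 ≥ 23, so +5): 32 + 5 = 37.
R4 applies: 37 + 3 = 40.
R5 applies: 40 − 1 = 39.
Level 39 exceeds the maximum of 32; capped at 32.
Final offense level: 32.
Criminal history: 8 prior points → Category 4 (8-11).
Level 32 falls in the 30-32 band.
Grid: Level 30-32 × Category 4 = 83-92 months.

83-92 months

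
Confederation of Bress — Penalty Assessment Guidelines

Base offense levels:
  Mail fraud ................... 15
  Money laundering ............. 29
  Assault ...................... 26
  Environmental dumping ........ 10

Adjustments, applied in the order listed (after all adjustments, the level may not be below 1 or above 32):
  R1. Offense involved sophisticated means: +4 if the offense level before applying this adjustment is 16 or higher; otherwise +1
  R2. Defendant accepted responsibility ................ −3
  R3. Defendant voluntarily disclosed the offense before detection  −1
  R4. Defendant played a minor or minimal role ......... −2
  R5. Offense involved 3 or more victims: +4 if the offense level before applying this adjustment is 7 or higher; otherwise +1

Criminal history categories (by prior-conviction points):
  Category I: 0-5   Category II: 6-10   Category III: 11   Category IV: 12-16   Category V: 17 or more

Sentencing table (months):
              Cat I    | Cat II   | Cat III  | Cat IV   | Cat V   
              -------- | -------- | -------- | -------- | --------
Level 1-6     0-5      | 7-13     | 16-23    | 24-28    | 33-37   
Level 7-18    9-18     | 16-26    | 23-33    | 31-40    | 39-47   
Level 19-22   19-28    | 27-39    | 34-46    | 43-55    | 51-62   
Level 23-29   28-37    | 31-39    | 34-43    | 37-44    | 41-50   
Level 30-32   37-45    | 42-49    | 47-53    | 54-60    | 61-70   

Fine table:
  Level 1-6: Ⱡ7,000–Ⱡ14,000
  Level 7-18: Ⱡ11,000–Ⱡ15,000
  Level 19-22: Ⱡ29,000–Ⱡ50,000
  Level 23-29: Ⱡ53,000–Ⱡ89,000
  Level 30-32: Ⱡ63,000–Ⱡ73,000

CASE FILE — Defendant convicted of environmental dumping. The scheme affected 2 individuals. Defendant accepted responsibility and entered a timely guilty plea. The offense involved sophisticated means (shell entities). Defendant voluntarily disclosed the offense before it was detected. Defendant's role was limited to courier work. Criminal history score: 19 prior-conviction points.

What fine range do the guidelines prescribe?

Ⱡ7,000–Ⱡ14,000

Base offense level for environmental dumping: 10.
R1 applies (level before this adjustment is 10 < 16, so +1): 10 + 1 = 11.
R2 applies: 11 − 3 = 8.
R3 applies: 8 − 1 = 7.
R4 applies: 7 − 2 = 5.
R5 does not apply.
Final offense level: 5.
Level 5 falls in the 1-6 band.
Fine table: Level 1-6 → Ⱡ7,000–Ⱡ14,000.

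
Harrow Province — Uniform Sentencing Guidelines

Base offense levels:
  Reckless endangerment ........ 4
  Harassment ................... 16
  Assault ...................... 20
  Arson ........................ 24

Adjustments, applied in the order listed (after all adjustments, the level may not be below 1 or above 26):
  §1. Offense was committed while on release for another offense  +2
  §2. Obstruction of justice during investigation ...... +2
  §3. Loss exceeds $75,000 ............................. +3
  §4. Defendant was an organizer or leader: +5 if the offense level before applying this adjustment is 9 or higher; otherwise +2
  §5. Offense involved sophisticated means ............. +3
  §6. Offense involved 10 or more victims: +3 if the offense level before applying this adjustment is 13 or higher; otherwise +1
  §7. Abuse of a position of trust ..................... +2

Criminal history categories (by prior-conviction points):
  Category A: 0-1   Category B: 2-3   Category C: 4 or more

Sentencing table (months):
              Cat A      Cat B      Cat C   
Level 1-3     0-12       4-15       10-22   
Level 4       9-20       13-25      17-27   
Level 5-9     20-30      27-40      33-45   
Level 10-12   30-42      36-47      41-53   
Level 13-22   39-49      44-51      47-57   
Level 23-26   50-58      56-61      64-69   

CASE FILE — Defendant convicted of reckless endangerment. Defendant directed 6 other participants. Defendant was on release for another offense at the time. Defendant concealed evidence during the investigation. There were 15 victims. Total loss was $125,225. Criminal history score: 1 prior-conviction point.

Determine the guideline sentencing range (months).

Base offense level for reckless endangerment: 4.
§1 applies: 4 + 2 = 6.
§2 applies: 6 + 2 = 8.
§3 applies: 8 + 3 = 11.
§4 applies (level before this adjustment is 11 ≥ 9, so +5): 11 + 5 = 16.
§5 does not apply.
§6 applies (level before this adjustment is 16 ≥ 13, so +3): 16 + 3 = 19.
§7 does not apply.
Final offense level: 19.
Criminal history: 1 prior point → Category A (0-1).
Level 19 falls in the 13-22 band.
Grid: Level 13-22 × Category A = 39-49 months.

39-49 months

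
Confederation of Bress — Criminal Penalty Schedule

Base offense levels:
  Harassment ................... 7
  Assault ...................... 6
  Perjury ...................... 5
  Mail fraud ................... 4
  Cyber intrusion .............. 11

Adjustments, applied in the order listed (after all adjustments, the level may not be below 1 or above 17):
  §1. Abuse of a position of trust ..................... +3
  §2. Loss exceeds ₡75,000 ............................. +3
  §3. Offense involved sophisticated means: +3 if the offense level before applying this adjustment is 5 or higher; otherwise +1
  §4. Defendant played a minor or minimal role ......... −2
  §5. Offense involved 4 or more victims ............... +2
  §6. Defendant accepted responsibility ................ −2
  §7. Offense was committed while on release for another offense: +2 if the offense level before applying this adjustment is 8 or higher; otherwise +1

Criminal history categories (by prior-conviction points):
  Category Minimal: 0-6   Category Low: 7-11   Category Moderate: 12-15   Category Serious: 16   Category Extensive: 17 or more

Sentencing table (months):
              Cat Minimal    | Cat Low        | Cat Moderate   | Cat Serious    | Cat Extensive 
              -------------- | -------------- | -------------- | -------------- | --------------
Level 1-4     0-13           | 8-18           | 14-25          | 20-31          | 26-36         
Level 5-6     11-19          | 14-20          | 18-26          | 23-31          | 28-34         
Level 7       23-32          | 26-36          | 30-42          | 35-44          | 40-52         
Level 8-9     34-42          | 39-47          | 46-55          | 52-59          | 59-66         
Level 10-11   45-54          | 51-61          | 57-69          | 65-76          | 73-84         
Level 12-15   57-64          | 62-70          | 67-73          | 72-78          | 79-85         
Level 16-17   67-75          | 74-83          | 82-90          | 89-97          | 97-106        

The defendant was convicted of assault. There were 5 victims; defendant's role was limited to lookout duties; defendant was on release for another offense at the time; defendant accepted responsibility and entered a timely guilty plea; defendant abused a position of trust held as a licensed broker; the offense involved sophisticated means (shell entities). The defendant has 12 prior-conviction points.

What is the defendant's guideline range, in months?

Base offense level for assault: 6.
§1 applies: 6 + 3 = 9.
§2 does not apply.
§3 applies (level before this adjustment is 9 ≥ 5, so +3): 9 + 3 = 12.
§4 applies: 12 − 2 = 10.
§5 applies: 10 + 2 = 12.
§6 applies: 12 − 2 = 10.
§7 applies (level before this adjustment is 10 ≥ 8, so +2): 10 + 2 = 12.
Final offense level: 12.
Criminal history: 12 prior points → Category Moderate (12-15).
Level 12 falls in the 12-15 band.
Grid: Level 12-15 × Category Moderate = 67-73 months.

67-73 months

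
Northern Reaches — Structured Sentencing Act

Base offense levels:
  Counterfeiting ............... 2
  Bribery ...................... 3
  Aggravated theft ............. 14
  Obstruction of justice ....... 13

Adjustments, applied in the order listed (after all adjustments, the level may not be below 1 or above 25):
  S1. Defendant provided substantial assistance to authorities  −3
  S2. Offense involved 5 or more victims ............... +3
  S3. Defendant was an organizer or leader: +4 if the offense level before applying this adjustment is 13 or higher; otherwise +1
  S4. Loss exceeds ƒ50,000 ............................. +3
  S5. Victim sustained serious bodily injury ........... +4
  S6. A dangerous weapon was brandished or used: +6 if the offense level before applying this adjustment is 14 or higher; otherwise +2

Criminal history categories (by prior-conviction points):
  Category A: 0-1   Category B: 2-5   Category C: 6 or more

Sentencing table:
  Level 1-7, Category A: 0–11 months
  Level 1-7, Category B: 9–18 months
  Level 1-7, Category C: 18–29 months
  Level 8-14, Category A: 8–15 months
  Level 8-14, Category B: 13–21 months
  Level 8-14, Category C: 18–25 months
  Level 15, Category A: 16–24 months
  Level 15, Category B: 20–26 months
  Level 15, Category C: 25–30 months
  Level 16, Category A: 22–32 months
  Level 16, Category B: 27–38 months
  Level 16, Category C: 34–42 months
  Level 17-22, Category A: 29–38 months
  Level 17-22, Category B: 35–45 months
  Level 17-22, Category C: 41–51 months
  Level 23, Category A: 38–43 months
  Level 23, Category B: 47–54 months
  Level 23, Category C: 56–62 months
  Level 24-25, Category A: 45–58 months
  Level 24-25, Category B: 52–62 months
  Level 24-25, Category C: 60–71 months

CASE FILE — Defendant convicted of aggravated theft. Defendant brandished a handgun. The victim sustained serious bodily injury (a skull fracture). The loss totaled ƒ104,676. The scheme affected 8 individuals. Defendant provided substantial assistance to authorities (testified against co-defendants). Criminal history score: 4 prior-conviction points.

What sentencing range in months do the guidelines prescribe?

Base offense level for aggravated theft: 14.
S1 applies: 14 − 3 = 11.
S2 applies: 11 + 3 = 14.
S3 does not apply.
S4 applies: 14 + 3 = 17.
S5 applies: 17 + 4 = 21.
S6 applies (level before this adjustment is 21 ≥ 14, so +6): 21 + 6 = 27.
Level 27 exceeds the maximum of 25; capped at 25.
Final offense level: 25.
Criminal history: 4 prior points → Category B (2-5).
Level 25 falls in the 24-25 band.
Grid: Level 24-25 × Category B = 52-62 months.

52-62 months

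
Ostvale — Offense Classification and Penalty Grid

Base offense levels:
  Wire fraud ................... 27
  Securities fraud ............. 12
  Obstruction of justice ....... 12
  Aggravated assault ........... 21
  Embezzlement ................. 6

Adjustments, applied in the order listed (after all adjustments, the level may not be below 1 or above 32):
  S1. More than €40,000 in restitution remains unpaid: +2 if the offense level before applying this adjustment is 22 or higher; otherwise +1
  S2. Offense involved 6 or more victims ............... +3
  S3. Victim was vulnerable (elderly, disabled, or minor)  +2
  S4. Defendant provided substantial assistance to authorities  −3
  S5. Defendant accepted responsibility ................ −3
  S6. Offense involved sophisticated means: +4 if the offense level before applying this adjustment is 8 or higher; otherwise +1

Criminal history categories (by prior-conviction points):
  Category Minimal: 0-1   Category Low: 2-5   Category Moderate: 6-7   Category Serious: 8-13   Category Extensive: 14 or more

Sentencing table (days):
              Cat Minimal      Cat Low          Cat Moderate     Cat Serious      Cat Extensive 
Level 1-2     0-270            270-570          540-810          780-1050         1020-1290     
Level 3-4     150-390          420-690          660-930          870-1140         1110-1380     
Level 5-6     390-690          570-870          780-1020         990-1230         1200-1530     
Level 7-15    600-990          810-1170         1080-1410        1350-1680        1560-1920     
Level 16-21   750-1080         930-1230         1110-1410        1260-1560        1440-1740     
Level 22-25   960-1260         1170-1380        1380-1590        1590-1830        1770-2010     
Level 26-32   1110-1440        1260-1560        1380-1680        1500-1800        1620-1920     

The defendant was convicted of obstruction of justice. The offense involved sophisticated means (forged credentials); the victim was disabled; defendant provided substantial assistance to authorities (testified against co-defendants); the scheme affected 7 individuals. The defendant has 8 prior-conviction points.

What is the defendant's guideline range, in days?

1260-1560 days

Base offense level for obstruction of justice: 12.
S2 applies: 12 + 3 = 15.
S3 applies: 15 + 2 = 17.
S4 applies: 17 − 3 = 14.
S6 applies (level before this adjustment is 14 ≥ 8, so +4): 14 + 4 = 18.
Final offense level: 18.
Criminal history: 8 prior points → Category Serious (8-13).
Level 18 falls in the 16-21 band.
Grid: Level 16-21 × Category Serious = 1260-1560 days.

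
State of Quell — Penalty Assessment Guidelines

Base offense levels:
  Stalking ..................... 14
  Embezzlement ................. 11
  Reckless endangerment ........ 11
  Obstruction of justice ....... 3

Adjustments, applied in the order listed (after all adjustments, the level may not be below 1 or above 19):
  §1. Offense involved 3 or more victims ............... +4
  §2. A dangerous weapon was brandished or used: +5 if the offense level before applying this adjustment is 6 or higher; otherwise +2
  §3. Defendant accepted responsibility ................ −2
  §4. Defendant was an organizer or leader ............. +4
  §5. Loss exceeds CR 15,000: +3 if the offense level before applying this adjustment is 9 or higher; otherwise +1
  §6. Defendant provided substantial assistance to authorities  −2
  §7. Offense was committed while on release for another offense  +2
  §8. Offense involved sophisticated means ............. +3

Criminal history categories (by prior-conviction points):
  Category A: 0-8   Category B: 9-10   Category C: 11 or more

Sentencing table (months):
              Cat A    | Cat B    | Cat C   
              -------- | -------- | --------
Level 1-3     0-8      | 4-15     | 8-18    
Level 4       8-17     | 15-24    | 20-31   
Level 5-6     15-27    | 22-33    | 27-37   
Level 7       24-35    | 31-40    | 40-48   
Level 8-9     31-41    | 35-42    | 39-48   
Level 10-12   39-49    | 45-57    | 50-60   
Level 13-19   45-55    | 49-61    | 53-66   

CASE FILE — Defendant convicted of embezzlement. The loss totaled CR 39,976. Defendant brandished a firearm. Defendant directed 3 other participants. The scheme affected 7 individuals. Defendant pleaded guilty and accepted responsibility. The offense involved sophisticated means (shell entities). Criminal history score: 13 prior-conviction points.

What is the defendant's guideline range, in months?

Base offense level for embezzlement: 11.
§1 applies: 11 + 4 = 15.
§2 applies (level before this adjustment is 15 ≥ 6, so +5): 15 + 5 = 20.
§3 applies: 20 − 2 = 18.
§4 applies: 18 + 4 = 22.
§5 applies (level before this adjustment is 22 ≥ 9, so +3): 22 + 3 = 25.
§6 does not apply.
§8 applies: 25 + 3 = 28.
Level 28 exceeds the maximum of 19; capped at 19.
Final offense level: 19.
Criminal history: 13 prior points → Category C (11+).
Level 19 falls in the 13-19 band.
Grid: Level 13-19 × Category C = 53-66 months.

53-66 months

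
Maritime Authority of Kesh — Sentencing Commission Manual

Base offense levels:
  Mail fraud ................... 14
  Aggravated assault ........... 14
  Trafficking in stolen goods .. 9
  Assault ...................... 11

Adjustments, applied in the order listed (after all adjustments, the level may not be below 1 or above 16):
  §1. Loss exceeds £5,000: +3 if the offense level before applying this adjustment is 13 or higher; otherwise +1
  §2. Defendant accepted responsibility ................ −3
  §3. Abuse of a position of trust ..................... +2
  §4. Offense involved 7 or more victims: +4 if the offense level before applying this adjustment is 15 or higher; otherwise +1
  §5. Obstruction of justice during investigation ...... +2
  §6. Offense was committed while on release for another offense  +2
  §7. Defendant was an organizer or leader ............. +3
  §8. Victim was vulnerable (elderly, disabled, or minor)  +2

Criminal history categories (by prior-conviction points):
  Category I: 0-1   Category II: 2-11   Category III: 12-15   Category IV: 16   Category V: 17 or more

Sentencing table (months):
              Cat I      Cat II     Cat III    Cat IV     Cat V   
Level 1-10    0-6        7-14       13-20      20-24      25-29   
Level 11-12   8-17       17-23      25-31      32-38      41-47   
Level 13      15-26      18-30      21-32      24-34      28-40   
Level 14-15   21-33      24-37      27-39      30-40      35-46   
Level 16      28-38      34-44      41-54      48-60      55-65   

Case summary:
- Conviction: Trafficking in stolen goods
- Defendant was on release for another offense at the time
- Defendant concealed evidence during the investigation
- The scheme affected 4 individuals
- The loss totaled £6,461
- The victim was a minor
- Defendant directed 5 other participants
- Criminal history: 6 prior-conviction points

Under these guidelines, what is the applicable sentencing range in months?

Base offense level for trafficking in stolen goods: 9.
§1 applies (level before this adjustment is 9 < 13, so +1): 9 + 1 = 10.
§5 applies: 10 + 2 = 12.
§6 applies: 12 + 2 = 14.
§7 applies: 14 + 3 = 17.
§8 applies: 17 + 2 = 19.
Level 19 exceeds the maximum of 16; capped at 16.
Final offense level: 16.
Criminal history: 6 prior points → Category II (2-11).
Level 16 falls in the 16 band.
Grid: Level 16 × Category II = 34-44 months.

34-44 months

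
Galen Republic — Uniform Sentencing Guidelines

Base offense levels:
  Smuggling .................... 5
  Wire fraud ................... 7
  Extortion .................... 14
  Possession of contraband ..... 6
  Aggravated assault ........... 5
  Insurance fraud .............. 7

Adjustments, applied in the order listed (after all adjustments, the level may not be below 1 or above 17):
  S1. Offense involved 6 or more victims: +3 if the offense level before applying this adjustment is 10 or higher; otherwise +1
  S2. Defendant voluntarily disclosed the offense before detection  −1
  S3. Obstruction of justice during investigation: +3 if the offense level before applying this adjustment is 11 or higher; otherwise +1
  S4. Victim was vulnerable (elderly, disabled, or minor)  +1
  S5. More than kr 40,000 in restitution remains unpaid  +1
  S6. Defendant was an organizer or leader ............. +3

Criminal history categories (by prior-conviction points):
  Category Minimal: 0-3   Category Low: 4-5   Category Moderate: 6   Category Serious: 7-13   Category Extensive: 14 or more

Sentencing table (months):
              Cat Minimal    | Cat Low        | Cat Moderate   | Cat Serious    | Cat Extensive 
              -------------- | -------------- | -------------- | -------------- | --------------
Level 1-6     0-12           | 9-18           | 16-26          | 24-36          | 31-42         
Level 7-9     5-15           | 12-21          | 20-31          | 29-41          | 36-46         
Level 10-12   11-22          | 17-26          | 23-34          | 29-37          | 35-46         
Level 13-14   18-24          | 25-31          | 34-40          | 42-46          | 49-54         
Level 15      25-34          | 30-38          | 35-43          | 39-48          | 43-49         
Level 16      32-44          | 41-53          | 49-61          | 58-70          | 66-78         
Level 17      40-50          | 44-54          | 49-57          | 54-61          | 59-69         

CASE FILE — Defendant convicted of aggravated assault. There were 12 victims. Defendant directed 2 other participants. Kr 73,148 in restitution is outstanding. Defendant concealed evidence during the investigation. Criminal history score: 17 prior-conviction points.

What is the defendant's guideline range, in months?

Base offense level for aggravated assault: 5.
S1 applies (level before this adjustment is 5 < 10, so +1): 5 + 1 = 6.
S2 does not apply.
S3 applies (level before this adjustment is 6 < 11, so +1): 6 + 1 = 7.
S5 applies: 7 + 1 = 8.
S6 applies: 8 + 3 = 11.
Final offense level: 11.
Criminal history: 17 prior points → Category Extensive (14+).
Level 11 falls in the 10-12 band.
Grid: Level 10-12 × Category Extensive = 35-46 months.

35-46 months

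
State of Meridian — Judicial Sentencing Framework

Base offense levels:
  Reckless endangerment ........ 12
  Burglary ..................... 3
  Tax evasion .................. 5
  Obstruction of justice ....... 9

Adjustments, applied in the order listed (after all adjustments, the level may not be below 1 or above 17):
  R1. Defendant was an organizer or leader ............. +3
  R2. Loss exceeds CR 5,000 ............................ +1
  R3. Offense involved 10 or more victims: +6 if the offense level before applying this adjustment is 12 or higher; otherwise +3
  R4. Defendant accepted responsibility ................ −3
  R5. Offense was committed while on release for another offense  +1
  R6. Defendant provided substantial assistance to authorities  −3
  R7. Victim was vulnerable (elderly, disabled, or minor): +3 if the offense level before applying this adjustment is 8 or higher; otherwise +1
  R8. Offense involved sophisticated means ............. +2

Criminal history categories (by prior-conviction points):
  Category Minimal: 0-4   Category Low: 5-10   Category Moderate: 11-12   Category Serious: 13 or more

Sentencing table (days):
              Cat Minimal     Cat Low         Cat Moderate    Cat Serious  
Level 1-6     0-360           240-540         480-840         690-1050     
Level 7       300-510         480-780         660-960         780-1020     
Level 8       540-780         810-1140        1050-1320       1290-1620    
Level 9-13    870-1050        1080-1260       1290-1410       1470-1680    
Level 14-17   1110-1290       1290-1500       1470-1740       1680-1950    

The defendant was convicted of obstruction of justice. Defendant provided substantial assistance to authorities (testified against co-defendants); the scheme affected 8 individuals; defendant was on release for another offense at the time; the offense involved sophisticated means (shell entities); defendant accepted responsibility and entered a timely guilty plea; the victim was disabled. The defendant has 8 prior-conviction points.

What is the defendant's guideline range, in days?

Base offense level for obstruction of justice: 9.
R3 does not apply.
R4 applies: 9 − 3 = 6.
R5 applies: 6 + 1 = 7.
R6 applies: 7 − 3 = 4.
R7 applies (level before this adjustment is 4 < 8, so +1): 4 + 1 = 5.
R8 applies: 5 + 2 = 7.
Final offense level: 7.
Criminal history: 8 prior points → Category Low (5-10).
Level 7 falls in the 7 band.
Grid: Level 7 × Category Low = 480-780 days.

480-780 days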